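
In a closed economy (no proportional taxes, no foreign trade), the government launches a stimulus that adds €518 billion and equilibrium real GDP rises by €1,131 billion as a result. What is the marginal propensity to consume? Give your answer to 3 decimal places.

Implied spending multiplier k = ΔY/ΔG = 1,131/518 ≈ 2.1834.
Since k = 1/(1 − MPC), MPC = 1 − 1/k = 1 − ΔG/ΔY = 1 − 518/1,131 ≈ 0.542.

0.542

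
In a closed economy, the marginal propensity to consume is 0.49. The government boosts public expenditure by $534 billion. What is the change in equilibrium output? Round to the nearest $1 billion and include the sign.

+$1,047 billion

Government-spending multiplier = 1/(1 − MPC) = 1/(1 − 0.49) = 1/0.51 ≈ 1.961.
ΔY = k × ΔG = (+$534 billion) / 0.51 ≈ +$1,047 billion.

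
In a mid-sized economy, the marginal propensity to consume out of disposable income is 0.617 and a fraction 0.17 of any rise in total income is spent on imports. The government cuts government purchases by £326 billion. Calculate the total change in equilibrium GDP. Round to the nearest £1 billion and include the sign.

Spending multiplier = 1/(1 − c + m) = 1/(1 − 0.617 + 0.17) = 1/0.553 ≈ 1.808.
ΔY = k × ΔG = (−£326 billion) / 0.553 ≈ −£590 billion.

−£590 billion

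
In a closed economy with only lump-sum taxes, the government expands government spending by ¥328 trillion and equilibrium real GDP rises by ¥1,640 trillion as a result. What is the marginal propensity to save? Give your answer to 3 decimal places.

0.200

Implied spending multiplier k = ΔY/ΔG = 1,640/328 = 5.
Since k = 1/(1 − MPC), MPC = 1 − 1/k = 1 − ΔG/ΔY = 1 − 328/1,640 = 0.800.
MPS = 1 − MPC = 0.200.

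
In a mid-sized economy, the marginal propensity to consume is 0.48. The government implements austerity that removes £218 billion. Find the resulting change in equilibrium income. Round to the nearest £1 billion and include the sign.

Government-spending multiplier = 1/(1 − MPC) = 1/(1 − 0.48) = 1/0.52 ≈ 1.923.
ΔY = k × ΔG = (−£218 billion) / 0.52 ≈ −£419 billion.

−£419 billion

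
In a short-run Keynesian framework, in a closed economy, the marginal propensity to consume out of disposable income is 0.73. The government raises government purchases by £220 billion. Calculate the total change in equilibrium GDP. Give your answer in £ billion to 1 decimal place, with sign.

+£814.8 billion

Expenditure multiplier = 1/(1 − MPC) = 1/(1 − 0.73) = 1/0.27 ≈ 3.704.
ΔY = k × ΔG = (+£220 billion) / 0.27 ≈ +£814.8 billion.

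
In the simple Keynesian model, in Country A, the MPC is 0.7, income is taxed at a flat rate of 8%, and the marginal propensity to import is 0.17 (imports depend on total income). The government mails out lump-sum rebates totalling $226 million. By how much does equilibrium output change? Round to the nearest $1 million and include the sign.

+$301 million

A lump-sum tax change of −$226 million shifts disposable income by +$226 million; first-round consumption changes by −c × ΔT = −0.7 × (−$226 million) = +$158.2 million.
Expenditure multiplier = 1/(1 − c(1−t) + m) = 1/(1 − 0.7×0.92 + 0.17) = 1/0.526 ≈ 1.901.
The tax multiplier is −c × k ≈ −1.331, so ΔY = k × (−c·ΔT) = (+$158.2 million) / 0.526 ≈ +$301 million.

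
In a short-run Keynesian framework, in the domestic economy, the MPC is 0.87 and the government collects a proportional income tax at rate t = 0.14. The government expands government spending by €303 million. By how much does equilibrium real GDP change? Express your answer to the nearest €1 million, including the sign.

+€1,203 million

Spending multiplier = 1/(1 − c(1−t)) = 1/(1 − 0.87×0.86) = 1/0.2518 ≈ 3.971.
ΔY = k × ΔG = (+€303 million) / 0.2518 ≈ +€1,203 million.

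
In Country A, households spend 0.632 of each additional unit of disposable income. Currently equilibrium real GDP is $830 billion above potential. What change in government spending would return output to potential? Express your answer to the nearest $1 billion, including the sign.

Spending multiplier = 1/(1 − MPC) = 1/(1 − 0.632) = 1/0.368 ≈ 2.717.
Need ΔY = −$830 billion, so ΔG = ΔY/k = (−$830 billion) × 0.368 ≈ −$305 billion.
The government should cut government spending by $305 billion.

−$305 billion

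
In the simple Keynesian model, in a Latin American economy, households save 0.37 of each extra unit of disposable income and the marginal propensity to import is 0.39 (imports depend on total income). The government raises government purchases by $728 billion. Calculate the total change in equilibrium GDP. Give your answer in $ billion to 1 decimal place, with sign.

+$957.9 billion

MPC = 1 − MPS = 1 − 0.37 = 0.63.
Government-spending multiplier = 1/(1 − c + m) = 1/(1 − 0.63 + 0.39) = 1/0.76 ≈ 1.316.
ΔY = k × ΔG = (+$728 billion) / 0.76 ≈ +$957.9 billion.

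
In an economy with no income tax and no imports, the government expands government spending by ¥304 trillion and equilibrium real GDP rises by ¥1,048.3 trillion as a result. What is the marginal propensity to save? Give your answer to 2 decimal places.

0.29

Implied spending multiplier k = ΔY/ΔG = 1,048.3/304 ≈ 3.4484.
Since k = 1/(1 − MPC), MPC = 1 − 1/k = 1 − ΔG/ΔY = 1 − 304/1,048.3 ≈ 0.71.
MPS = 1 − MPC = 0.29.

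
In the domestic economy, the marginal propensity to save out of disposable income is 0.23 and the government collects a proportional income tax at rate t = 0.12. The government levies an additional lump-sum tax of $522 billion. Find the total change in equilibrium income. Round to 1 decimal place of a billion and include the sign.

MPC = 1 − MPS = 1 − 0.23 = 0.77.
A lump-sum tax change of +$522 billion shifts disposable income by −$522 billion; first-round consumption changes by −c × ΔT = −0.77 × (+$522 billion) = −$401.94 billion.
Expenditure multiplier = 1/(1 − c(1−t)) = 1/(1 − 0.77×0.88) = 1/0.3224 ≈ 3.102.
The tax multiplier is −c × k ≈ −2.388, so ΔY = k × (−c·ΔT) = (−$401.94 billion) / 0.3224 ≈ −$1,246.7 billion.

−$1,246.7 billion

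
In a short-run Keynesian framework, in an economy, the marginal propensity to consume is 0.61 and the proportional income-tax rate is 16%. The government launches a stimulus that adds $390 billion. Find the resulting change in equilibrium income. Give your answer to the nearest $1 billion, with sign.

+$800 billion

Government-spending multiplier = 1/(1 − c(1−t)) = 1/(1 − 0.61×0.84) = 1/0.4876 ≈ 2.051.
ΔY = k × ΔG = (+$390 billion) / 0.4876 ≈ +$800 billion.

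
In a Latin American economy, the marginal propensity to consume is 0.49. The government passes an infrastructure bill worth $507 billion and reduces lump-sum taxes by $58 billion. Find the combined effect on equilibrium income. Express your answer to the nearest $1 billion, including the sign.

+$1,050 billion

Expenditure multiplier = 1/(1 − MPC) = 1/(1 − 0.49) = 1/0.51 ≈ 1.961.
ΔG contributes k·ΔG = (+$507 billion) / 0.51 ≈ +$994.1 billion.
ΔT of −$58 billion changes first-round spending by −c·ΔT = +$28.42 billion, contributing k·(−c·ΔT) = (+$28.42 billion) / 0.51 ≈ +$55.7 billion.
Net ΔY = k(ΔG − c·ΔT) = (+$535.42 billion) / 0.51 ≈ +$1,050 billion.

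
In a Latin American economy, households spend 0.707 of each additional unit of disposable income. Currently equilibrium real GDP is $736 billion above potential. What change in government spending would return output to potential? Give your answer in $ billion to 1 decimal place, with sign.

−$215.6 billion

Spending multiplier = 1/(1 − MPC) = 1/(1 − 0.707) = 1/0.293 ≈ 3.413.
Need ΔY = −$736 billion, so ΔG = ΔY/k = (−$736 billion) × 0.293 ≈ −$215.6 billion.
The government should cut government spending by $215.6 billion.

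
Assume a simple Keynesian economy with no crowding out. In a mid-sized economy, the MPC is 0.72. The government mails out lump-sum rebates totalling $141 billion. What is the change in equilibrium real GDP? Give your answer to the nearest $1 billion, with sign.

A lump-sum tax change of −$141 billion shifts disposable income by +$141 billion; first-round consumption changes by −c × ΔT = −0.72 × (−$141 billion) = +$101.52 billion.
Expenditure multiplier = 1/(1 − MPC) = 1/(1 − 0.72) = 1/0.28 ≈ 3.571.
The tax multiplier is −c × k ≈ −2.571, so ΔY = k × (−c·ΔT) = (+$101.52 billion) / 0.28 ≈ +$363 billion.

+$363 billion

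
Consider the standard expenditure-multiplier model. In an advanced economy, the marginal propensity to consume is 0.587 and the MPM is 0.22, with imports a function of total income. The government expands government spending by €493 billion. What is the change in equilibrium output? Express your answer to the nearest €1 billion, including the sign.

+€779 billion

Government-spending multiplier = 1/(1 − c + m) = 1/(1 − 0.587 + 0.22) = 1/0.633 ≈ 1.58.
ΔY = k × ΔG = (+€493 billion) / 0.633 ≈ +€779 billion.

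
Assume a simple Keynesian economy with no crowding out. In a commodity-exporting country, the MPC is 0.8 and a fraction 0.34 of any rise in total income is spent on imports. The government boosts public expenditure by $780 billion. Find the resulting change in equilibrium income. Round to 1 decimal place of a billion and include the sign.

+$1,444.4 billion

Government-spending multiplier = 1/(1 − c + m) = 1/(1 − 0.8 + 0.34) = 1/0.54 ≈ 1.852.
ΔY = k × ΔG = (+$780 billion) / 0.54 ≈ +$1,444.4 billion.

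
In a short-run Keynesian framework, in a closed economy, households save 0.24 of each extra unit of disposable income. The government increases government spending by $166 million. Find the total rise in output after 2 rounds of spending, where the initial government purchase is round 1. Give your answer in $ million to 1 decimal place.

$292.2 million

MPC = 1 − MPS = 1 − 0.24 = 0.76.
Round 1 adds ΔG = $166 million; each later round is MPC = 0.76 times the previous.
After 2 rounds: 166 + 126.16 = ΔG·(1 − c^2)/(1 − c) = 166 × (1 − 0.5776)/0.24 ≈ $292.2 million.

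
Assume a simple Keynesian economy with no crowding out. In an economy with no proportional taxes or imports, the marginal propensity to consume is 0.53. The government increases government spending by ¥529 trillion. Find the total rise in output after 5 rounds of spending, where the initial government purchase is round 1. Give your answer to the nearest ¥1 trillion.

Round 1 adds ΔG = ¥529 trillion; each later round is MPC = 0.53 times the previous.
After 5 rounds: 529 + 280.37 + 148.5961 + 78.755933 + 41.74064449 = ΔG·(1 − c^5)/(1 − c) = 529 × (1 − 0.0418195493)/0.47 ≈ ¥1,078 trillion.

¥1,078 trillion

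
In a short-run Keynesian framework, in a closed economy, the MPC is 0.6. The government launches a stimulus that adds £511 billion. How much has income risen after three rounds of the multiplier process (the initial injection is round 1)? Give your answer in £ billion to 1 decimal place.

£1,001.6 billion

Round 1 adds ΔG = £511 billion; each later round is MPC = 0.6 times the previous.
After 3 rounds: 511 + 306.6 + 183.96 = ΔG·(1 − c^3)/(1 − c) = 511 × (1 − 0.216)/0.4 ≈ £1,001.6 billion.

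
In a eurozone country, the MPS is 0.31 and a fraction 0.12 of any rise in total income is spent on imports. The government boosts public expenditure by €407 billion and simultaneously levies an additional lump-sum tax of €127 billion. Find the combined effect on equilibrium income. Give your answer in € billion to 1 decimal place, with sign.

+€742.7 billion

MPC = 1 − MPS = 1 − 0.31 = 0.69.
Expenditure multiplier = 1/(1 − c + m) = 1/(1 − 0.69 + 0.12) = 1/0.43 ≈ 2.326.
ΔG contributes k·ΔG = (+€407 billion) / 0.43 ≈ +€946.5 billion.
ΔT of +€127 billion changes first-round spending by −c·ΔT = −€87.63 billion, contributing k·(−c·ΔT) = (−€87.63 billion) / 0.43 ≈ −€203.8 billion.
Net ΔY = k(ΔG − c·ΔT) = (+€319.37 billion) / 0.43 ≈ +€742.7 billion.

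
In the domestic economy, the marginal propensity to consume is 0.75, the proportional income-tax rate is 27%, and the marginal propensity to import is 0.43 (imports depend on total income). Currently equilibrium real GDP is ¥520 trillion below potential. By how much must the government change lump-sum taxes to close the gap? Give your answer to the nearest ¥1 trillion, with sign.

Spending multiplier = 1/(1 − c(1−t) + m) = 1/(1 − 0.75×0.73 + 0.43) = 1/0.8825 ≈ 1.133.
Tax multiplier = −c·k = −0.75/0.8825 ≈ −0.85. Need ΔY = +¥520 trillion, so ΔT = ΔY/(−c·k) = −(+¥520 trillion) × 0.8825 / 0.75 ≈ −¥612 trillion.
The government should cut lump-sum taxes by ¥612 trillion.

−¥612 trillion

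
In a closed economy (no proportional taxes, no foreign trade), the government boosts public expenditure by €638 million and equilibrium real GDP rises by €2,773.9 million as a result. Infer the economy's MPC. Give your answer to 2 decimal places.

0.77

Implied spending multiplier k = ΔY/ΔG = 2,773.9/638 ≈ 4.3478.
Since k = 1/(1 − MPC), MPC = 1 − 1/k = 1 − ΔG/ΔY = 1 − 638/2,773.9 ≈ 0.77.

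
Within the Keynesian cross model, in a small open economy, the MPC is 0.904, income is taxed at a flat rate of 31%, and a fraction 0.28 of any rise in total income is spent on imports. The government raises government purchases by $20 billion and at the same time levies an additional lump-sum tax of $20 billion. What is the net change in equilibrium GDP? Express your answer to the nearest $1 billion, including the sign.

+$3 billion

Expenditure multiplier = 1/(1 − c(1−t) + m) = 1/(1 − 0.904×0.69 + 0.28) = 1/0.65624 ≈ 1.524.
ΔG contributes k·ΔG = (+$20 billion) / 0.65624 ≈ +$30.5 billion.
ΔT of +$20 billion changes first-round spending by −c·ΔT = −$18.08 billion, contributing k·(−c·ΔT) = (−$18.08 billion) / 0.65624 ≈ −$27.6 billion.
Net ΔY = k(ΔG − c·ΔT) = (+$1.92 billion) / 0.65624 ≈ +$3 billion.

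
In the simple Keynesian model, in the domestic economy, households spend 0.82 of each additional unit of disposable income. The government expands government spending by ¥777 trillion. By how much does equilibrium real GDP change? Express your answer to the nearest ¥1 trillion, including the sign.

Government-spending multiplier = 1/(1 − MPC) = 1/(1 − 0.82) = 1/0.18 ≈ 5.556.
ΔY = k × ΔG = (+¥777 trillion) / 0.18 ≈ +¥4,317 trillion.

+¥4,317 trillion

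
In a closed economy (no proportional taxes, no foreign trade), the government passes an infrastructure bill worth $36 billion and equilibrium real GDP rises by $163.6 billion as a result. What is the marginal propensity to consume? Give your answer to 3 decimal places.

0.780

Implied spending multiplier k = ΔY/ΔG = 163.6/36 ≈ 4.5444.
Since k = 1/(1 − MPC), MPC = 1 − 1/k = 1 − ΔG/ΔY = 1 − 36/163.6 ≈ 0.780.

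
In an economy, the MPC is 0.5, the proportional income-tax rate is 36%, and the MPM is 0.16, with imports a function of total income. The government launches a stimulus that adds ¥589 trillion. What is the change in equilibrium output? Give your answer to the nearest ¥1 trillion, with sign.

+¥701 trillion

Expenditure multiplier = 1/(1 − c(1−t) + m) = 1/(1 − 0.5×0.64 + 0.16) = 1/0.84 ≈ 1.19.
ΔY = k × ΔG = (+¥589 trillion) / 0.84 ≈ +¥701 trillion.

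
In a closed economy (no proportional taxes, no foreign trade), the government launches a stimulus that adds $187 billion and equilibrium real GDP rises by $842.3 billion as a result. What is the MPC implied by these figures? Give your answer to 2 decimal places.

0.78

Implied spending multiplier k = ΔY/ΔG = 842.3/187 ≈ 4.5043.
Since k = 1/(1 − MPC), MPC = 1 − 1/k = 1 − ΔG/ΔY = 1 − 187/842.3 ≈ 0.78.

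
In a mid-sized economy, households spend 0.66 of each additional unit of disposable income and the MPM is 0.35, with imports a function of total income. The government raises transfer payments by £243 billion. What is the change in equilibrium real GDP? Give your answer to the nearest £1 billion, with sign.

The transfer change shifts disposable income by +£243 billion, so first-round consumption changes by c·ΔTR = 0.66 × (+£243 billion) = +£160.38 billion.
Expenditure multiplier = 1/(1 − c + m) = 1/(1 − 0.66 + 0.35) = 1/0.69 ≈ 1.449.
The transfer multiplier is c × k ≈ 0.957, so ΔY = k × (c·ΔTR) = (+£160.38 billion) / 0.69 ≈ +£232 billion.

+£232 billion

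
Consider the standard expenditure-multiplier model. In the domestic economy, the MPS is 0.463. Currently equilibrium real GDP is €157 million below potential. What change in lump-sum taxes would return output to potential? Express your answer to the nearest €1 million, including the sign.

MPC = 1 − MPS = 1 − 0.463 = 0.537.
Spending multiplier = 1/(1 − MPC) = 1/(1 − 0.537) = 1/0.463 ≈ 2.16.
Tax multiplier = −c·k = −0.537/0.463 ≈ −1.16. Need ΔY = +€157 million, so ΔT = ΔY/(−c·k) = −(+€157 million) × 0.463 / 0.537 ≈ −€135 million.
The government should cut lump-sum taxes by €135 million.

−€135 million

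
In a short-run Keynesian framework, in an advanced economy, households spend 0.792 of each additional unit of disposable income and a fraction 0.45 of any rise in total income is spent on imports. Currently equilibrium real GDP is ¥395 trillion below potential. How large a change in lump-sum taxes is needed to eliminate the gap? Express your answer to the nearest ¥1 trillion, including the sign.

Spending multiplier = 1/(1 − c + m) = 1/(1 − 0.792 + 0.45) = 1/0.658 ≈ 1.52.
Tax multiplier = −c·k = −0.792/0.658 ≈ −1.204. Need ΔY = +¥395 trillion, so ΔT = ΔY/(−c·k) = −(+¥395 trillion) × 0.658 / 0.792 ≈ −¥328 trillion.
The government should cut lump-sum taxes by ¥328 trillion.

−¥328 trillion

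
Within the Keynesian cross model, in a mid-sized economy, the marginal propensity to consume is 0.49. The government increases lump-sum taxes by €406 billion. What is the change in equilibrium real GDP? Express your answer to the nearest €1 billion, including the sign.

−€390 billion

A lump-sum tax change of +€406 billion shifts disposable income by −€406 billion; first-round consumption changes by −c × ΔT = −0.49 × (+€406 billion) = −€198.94 billion.
Expenditure multiplier = 1/(1 − MPC) = 1/(1 − 0.49) = 1/0.51 ≈ 1.961.
The tax multiplier is −c × k ≈ −0.961, so ΔY = k × (−c·ΔT) = (−€198.94 billion) / 0.51 ≈ −€390 billion.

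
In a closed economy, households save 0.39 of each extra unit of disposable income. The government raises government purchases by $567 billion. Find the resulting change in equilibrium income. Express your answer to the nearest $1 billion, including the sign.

+$1,454 billion

MPC = 1 − MPS = 1 − 0.39 = 0.61.
Government-spending multiplier = 1/(1 − MPC) = 1/(1 − 0.61) = 1/0.39 ≈ 2.564.
ΔY = k × ΔG = (+$567 billion) / 0.39 ≈ +$1,454 billion.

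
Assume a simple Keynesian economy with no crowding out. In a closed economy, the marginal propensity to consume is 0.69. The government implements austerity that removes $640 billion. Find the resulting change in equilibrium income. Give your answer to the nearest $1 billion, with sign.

Government-spending multiplier = 1/(1 − MPC) = 1/(1 − 0.69) = 1/0.31 ≈ 3.226.
ΔY = k × ΔG = (−$640 billion) / 0.31 ≈ −$2,065 billion.

−$2,065 billion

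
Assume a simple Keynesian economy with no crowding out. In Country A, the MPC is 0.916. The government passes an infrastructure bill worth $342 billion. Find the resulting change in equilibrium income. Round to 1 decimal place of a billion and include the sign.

Government-spending multiplier = 1/(1 − MPC) = 1/(1 − 0.916) = 1/0.084 ≈ 11.905.
ΔY = k × ΔG = (+$342 billion) / 0.084 ≈ +$4,071.4 billion.

+$4,071.4 billion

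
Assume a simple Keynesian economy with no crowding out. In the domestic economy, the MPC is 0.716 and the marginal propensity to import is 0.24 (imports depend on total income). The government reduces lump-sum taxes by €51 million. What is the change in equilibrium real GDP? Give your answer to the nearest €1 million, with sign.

A lump-sum tax change of −€51 million shifts disposable income by +€51 million; first-round consumption changes by −c × ΔT = −0.716 × (−€51 million) = +€36.516 million.
Expenditure multiplier = 1/(1 − c + m) = 1/(1 − 0.716 + 0.24) = 1/0.524 ≈ 1.908.
The tax multiplier is −c × k ≈ −1.366, so ΔY = k × (−c·ΔT) = (+€36.516 million) / 0.524 ≈ +€70 million.

+€70 million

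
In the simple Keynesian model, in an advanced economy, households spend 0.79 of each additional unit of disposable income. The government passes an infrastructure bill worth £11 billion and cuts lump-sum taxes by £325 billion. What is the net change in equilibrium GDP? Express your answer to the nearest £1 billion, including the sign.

Expenditure multiplier = 1/(1 − MPC) = 1/(1 − 0.79) = 1/0.21 ≈ 4.762.
ΔG contributes k·ΔG = (+£11 billion) / 0.21 ≈ +£52.4 billion.
ΔT of −£325 billion changes first-round spending by −c·ΔT = +£256.75 billion, contributing k·(−c·ΔT) = (+£256.75 billion) / 0.21 ≈ +£1,222.6 billion.
Net ΔY = k(ΔG − c·ΔT) = (+£267.75 billion) / 0.21 = +£1,275 billion.

+£1,275 billion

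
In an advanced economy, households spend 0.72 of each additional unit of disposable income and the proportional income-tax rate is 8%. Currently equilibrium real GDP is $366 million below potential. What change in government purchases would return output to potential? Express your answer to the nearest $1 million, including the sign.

Spending multiplier = 1/(1 − c(1−t)) = 1/(1 − 0.72×0.92) = 1/0.3376 ≈ 2.962.
Need ΔY = +$366 million, so ΔG = ΔY/k = (+$366 million) × 0.3376 ≈ +$124 million.
The government should increase government purchases by $124 million.

+$124 million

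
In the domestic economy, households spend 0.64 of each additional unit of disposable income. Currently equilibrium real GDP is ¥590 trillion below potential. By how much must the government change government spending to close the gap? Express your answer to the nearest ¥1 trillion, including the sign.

Spending multiplier = 1/(1 − MPC) = 1/(1 − 0.64) = 1/0.36 ≈ 2.778.
Need ΔY = +¥590 trillion, so ΔG = ΔY/k = (+¥590 trillion) × 0.36 ≈ +¥212 trillion.
The government should increase government spending by ¥212 trillion.

+¥212 trillion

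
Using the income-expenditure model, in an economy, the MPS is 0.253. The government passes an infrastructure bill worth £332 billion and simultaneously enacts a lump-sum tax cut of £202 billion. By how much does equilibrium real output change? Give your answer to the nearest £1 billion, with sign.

+£1,909 billion

MPC = 1 − MPS = 1 − 0.253 = 0.747.
Expenditure multiplier = 1/(1 − MPC) = 1/(1 − 0.747) = 1/0.253 ≈ 3.953.
ΔG contributes k·ΔG = (+£332 billion) / 0.253 ≈ +£1,312.3 billion.
ΔT of −£202 billion changes first-round spending by −c·ΔT = +£150.894 billion, contributing k·(−c·ΔT) = (+£150.894 billion) / 0.253 ≈ +£596.4 billion.
Net ΔY = k(ΔG − c·ΔT) = (+£482.894 billion) / 0.253 ≈ +£1,909 billion.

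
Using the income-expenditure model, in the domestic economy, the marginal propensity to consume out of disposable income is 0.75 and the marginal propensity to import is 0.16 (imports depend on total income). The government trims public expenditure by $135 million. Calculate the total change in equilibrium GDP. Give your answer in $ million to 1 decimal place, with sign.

−$329.3 million

Government-spending multiplier = 1/(1 − c + m) = 1/(1 − 0.75 + 0.16) = 1/0.41 ≈ 2.439.
ΔY = k × ΔG = (−$135 million) / 0.41 ≈ −$329.3 million.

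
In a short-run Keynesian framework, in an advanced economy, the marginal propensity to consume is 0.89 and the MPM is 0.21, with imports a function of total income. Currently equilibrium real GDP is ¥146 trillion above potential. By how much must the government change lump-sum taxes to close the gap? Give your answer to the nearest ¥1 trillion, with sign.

+¥52 trillion

Spending multiplier = 1/(1 − c + m) = 1/(1 − 0.89 + 0.21) = 1/0.32 = 3.125.
Tax multiplier = −c·k = −0.89/0.32 ≈ −2.781. Need ΔY = −¥146 trillion, so ΔT = ΔY/(−c·k) = −(−¥146 trillion) × 0.32 / 0.89 ≈ +¥52 trillion.
The government should raise lump-sum taxes by ¥52 trillion.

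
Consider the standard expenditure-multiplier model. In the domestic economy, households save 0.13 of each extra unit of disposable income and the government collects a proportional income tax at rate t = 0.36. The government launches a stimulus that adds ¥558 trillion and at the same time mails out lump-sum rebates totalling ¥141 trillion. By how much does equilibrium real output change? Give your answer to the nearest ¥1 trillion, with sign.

MPC = 1 − MPS = 1 − 0.13 = 0.87.
Expenditure multiplier = 1/(1 − c(1−t)) = 1/(1 − 0.87×0.64) = 1/0.4432 ≈ 2.256.
ΔG contributes k·ΔG = (+¥558 trillion) / 0.4432 ≈ +¥1,259 trillion.
ΔT of −¥141 trillion changes first-round spending by −c·ΔT = +¥122.67 trillion, contributing k·(−c·ΔT) = (+¥122.67 trillion) / 0.4432 ≈ +¥276.8 trillion.
Net ΔY = k(ΔG − c·ΔT) = (+¥680.67 trillion) / 0.4432 ≈ +¥1,536 trillion.

+¥1,536 trillion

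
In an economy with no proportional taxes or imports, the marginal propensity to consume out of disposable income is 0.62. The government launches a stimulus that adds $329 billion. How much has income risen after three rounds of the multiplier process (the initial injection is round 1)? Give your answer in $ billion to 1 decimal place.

$659.4 billion

Round 1 adds ΔG = $329 billion; each later round is MPC = 0.62 times the previous.
After 3 rounds: 329 + 203.98 + 126.4676 = ΔG·(1 − c^3)/(1 − c) = 329 × (1 − 0.238328)/0.38 ≈ $659.4 billion.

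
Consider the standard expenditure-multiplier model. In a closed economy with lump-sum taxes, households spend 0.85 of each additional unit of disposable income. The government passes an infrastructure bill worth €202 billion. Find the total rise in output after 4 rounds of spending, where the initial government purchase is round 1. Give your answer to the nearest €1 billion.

Round 1 adds ΔG = €202 billion; each later round is MPC = 0.85 times the previous.
After 4 rounds: 202 + 171.7 + 145.945 + 124.05325 = ΔG·(1 − c^4)/(1 − c) = 202 × (1 − 0.52200625)/0.15 ≈ €644 billion.

€644 billion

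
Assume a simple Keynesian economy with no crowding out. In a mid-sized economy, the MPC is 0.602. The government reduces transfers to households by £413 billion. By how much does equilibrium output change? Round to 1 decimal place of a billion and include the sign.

The transfer change shifts disposable income by −£413 billion, so first-round consumption changes by c·ΔTR = 0.602 × (−£413 billion) = −£248.626 billion.
Expenditure multiplier = 1/(1 − MPC) = 1/(1 − 0.602) = 1/0.398 ≈ 2.513.
The transfer multiplier is c × k ≈ 1.513, so ΔY = k × (c·ΔTR) = (−£248.626 billion) / 0.398 ≈ −£624.7 billion.

−£624.7 billion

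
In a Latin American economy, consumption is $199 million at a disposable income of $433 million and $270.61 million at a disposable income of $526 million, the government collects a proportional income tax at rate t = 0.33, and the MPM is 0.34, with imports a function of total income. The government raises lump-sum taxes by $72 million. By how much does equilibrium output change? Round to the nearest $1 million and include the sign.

MPC = ΔC/ΔYd = (270.61 − 199)/(526 − 433) = 71.61/93 = 0.77.
A lump-sum tax change of +$72 million shifts disposable income by −$72 million; first-round consumption changes by −c × ΔT = −0.77 × (+$72 million) = −$55.44 million.
Expenditure multiplier = 1/(1 − c(1−t) + m) = 1/(1 − 0.77×0.67 + 0.34) = 1/0.8241 ≈ 1.213.
The tax multiplier is −c × k ≈ −0.934, so ΔY = k × (−c·ΔT) = (−$55.44 million) / 0.8241 ≈ −$67 million.

−$67 million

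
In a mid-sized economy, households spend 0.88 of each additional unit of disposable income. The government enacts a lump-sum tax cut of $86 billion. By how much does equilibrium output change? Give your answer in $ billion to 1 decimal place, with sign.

A lump-sum tax change of −$86 billion shifts disposable income by +$86 billion; first-round consumption changes by −c × ΔT = −0.88 × (−$86 billion) = +$75.68 billion.
Expenditure multiplier = 1/(1 − MPC) = 1/(1 − 0.88) = 1/0.12 ≈ 8.333.
The tax multiplier is −c × k ≈ −7.333, so ΔY = k × (−c·ΔT) = (+$75.68 billion) / 0.12 ≈ +$630.7 billion.

+$630.7 billion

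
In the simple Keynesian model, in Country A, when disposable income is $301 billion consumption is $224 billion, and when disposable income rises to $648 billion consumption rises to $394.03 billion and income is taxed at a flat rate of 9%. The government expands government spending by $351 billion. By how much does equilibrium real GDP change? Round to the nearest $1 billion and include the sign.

+$633 billion

MPC = ΔC/ΔYd = (394.03 − 224)/(648 − 301) = 170.03/347 = 0.49.
Spending multiplier = 1/(1 − c(1−t)) = 1/(1 − 0.49×0.91) = 1/0.5541 ≈ 1.805.
ΔY = k × ΔG = (+$351 billion) / 0.5541 ≈ +$633 billion.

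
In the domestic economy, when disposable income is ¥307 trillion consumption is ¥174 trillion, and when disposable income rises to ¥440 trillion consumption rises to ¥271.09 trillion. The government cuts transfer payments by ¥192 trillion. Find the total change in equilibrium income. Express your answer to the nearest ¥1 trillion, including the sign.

MPC = ΔC/ΔYd = (271.09 − 174)/(440 − 307) = 97.09/133 = 0.73.
The transfer change shifts disposable income by −¥192 trillion, so first-round consumption changes by c·ΔTR = 0.73 × (−¥192 trillion) = −¥140.16 trillion.
Expenditure multiplier = 1/(1 − MPC) = 1/(1 − 0.73) = 1/0.27 ≈ 3.704.
The transfer multiplier is c × k ≈ 2.704, so ΔY = k × (c·ΔTR) = (−¥140.16 trillion) / 0.27 ≈ −¥519 trillion.

−¥519 trillion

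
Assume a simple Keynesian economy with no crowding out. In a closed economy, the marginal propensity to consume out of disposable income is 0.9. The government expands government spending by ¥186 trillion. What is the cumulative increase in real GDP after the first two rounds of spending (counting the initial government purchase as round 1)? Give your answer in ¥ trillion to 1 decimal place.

¥353.4 trillion

Round 1 adds ΔG = ¥186 trillion; each later round is MPC = 0.9 times the previous.
After 2 rounds: 186 + 167.4 = ΔG·(1 − c^2)/(1 − c) = 186 × (1 − 0.81)/0.1 = ¥353.4 trillion.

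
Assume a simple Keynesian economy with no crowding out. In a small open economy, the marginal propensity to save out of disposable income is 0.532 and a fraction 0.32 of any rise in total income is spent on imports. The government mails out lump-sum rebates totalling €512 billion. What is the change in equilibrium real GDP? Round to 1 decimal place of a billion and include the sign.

MPC = 1 − MPS = 1 − 0.532 = 0.468.
A lump-sum tax change of −€512 billion shifts disposable income by +€512 billion; first-round consumption changes by −c × ΔT = −0.468 × (−€512 billion) = +€239.616 billion.
Expenditure multiplier = 1/(1 − c + m) = 1/(1 − 0.468 + 0.32) = 1/0.852 ≈ 1.174.
The tax multiplier is −c × k ≈ −0.549, so ΔY = k × (−c·ΔT) = (+€239.616 billion) / 0.852 ≈ +€281.2 billion.

+€281.2 billion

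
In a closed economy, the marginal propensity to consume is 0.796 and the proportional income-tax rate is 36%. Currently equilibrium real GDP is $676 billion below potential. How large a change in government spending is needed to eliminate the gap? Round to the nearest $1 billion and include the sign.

+$332 billion

Spending multiplier = 1/(1 − c(1−t)) = 1/(1 − 0.796×0.64) = 1/0.49056 ≈ 2.038.
Need ΔY = +$676 billion, so ΔG = ΔY/k = (+$676 billion) × 0.49056 ≈ +$332 billion.
The government should increase government spending by $332 billion.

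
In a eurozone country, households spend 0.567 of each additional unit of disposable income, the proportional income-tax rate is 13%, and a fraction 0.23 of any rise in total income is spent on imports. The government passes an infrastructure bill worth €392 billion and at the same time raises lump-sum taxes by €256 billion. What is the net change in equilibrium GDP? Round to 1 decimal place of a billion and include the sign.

+€335.1 billion

Expenditure multiplier = 1/(1 − c(1−t) + m) = 1/(1 − 0.567×0.87 + 0.23) = 1/0.73671 ≈ 1.357.
ΔG contributes k·ΔG = (+€392 billion) / 0.73671 ≈ +€532.1 billion.
ΔT of +€256 billion changes first-round spending by −c·ΔT = −€145.152 billion, contributing k·(−c·ΔT) = (−€145.152 billion) / 0.73671 ≈ −€197 billion.
Net ΔY = k(ΔG − c·ΔT) = (+€246.848 billion) / 0.73671 ≈ +€335.1 billion.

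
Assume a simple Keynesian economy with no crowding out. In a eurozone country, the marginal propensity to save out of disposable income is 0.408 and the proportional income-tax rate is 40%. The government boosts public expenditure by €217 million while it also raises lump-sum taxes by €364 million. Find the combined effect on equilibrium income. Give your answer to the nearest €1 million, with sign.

MPC = 1 − MPS = 1 − 0.408 = 0.592.
Expenditure multiplier = 1/(1 − c(1−t)) = 1/(1 − 0.592×0.6) = 1/0.6448 ≈ 1.551.
ΔG contributes k·ΔG = (+€217 million) / 0.6448 ≈ +€336.5 million.
ΔT of +€364 million changes first-round spending by −c·ΔT = −€215.488 million, contributing k·(−c·ΔT) = (−€215.488 million) / 0.6448 ≈ −€334.2 million.
Net ΔY = k(ΔG − c·ΔT) = (+€1.512 million) / 0.6448 ≈ +€2 million.

+€2 million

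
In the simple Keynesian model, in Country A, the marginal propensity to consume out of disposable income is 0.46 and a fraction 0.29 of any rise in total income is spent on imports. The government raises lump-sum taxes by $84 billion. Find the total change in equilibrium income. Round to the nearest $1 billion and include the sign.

−$47 billion

A lump-sum tax change of +$84 billion shifts disposable income by −$84 billion; first-round consumption changes by −c × ΔT = −0.46 × (+$84 billion) = −$38.64 billion.
Expenditure multiplier = 1/(1 − c + m) = 1/(1 − 0.46 + 0.29) = 1/0.83 ≈ 1.205.
The tax multiplier is −c × k ≈ −0.554, so ΔY = k × (−c·ΔT) = (−$38.64 billion) / 0.83 ≈ −$47 billion.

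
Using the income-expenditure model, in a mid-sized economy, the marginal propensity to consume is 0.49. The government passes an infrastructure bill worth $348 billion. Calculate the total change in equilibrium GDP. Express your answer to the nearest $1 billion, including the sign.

+$682 billion

Government-spending multiplier = 1/(1 − MPC) = 1/(1 − 0.49) = 1/0.51 ≈ 1.961.
ΔY = k × ΔG = (+$348 billion) / 0.51 ≈ +$682 billion.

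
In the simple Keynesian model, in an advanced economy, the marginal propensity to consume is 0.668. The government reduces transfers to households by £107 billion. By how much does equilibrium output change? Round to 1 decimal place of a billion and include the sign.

The transfer change shifts disposable income by −£107 billion, so first-round consumption changes by c·ΔTR = 0.668 × (−£107 billion) = −£71.476 billion.
Expenditure multiplier = 1/(1 − MPC) = 1/(1 − 0.668) = 1/0.332 ≈ 3.012.
The transfer multiplier is c × k ≈ 2.012, so ΔY = k × (c·ΔTR) = (−£71.476 billion) / 0.332 ≈ −£215.3 billion.

−£215.3 billion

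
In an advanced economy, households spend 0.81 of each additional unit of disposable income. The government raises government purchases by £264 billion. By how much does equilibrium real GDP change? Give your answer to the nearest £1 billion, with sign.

+£1,389 billion

Government-spending multiplier = 1/(1 − MPC) = 1/(1 − 0.81) = 1/0.19 ≈ 5.263.
ΔY = k × ΔG = (+£264 billion) / 0.19 ≈ +£1,389 billion.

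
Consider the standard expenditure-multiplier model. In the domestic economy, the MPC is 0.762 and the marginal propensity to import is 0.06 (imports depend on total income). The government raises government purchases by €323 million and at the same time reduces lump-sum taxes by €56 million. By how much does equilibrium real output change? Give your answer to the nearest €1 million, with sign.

+€1,227 million

Expenditure multiplier = 1/(1 − c + m) = 1/(1 − 0.762 + 0.06) = 1/0.298 ≈ 3.356.
ΔG contributes k·ΔG = (+€323 million) / 0.298 ≈ +€1,083.9 million.
ΔT of −€56 million changes first-round spending by −c·ΔT = +€42.672 million, contributing k·(−c·ΔT) = (+€42.672 million) / 0.298 ≈ +€143.2 million.
Net ΔY = k(ΔG − c·ΔT) = (+€365.672 million) / 0.298 ≈ +€1,227 million.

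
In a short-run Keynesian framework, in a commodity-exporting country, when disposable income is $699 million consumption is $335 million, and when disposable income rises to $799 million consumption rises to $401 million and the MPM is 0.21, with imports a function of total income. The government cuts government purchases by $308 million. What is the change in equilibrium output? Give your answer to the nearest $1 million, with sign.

MPC = ΔC/ΔYd = (401 − 335)/(799 − 699) = 66/100 = 0.66.
Government-spending multiplier = 1/(1 − c + m) = 1/(1 − 0.66 + 0.21) = 1/0.55 ≈ 1.818.
ΔY = k × ΔG = (−$308 million) / 0.55 = −$560 million.

−$560 million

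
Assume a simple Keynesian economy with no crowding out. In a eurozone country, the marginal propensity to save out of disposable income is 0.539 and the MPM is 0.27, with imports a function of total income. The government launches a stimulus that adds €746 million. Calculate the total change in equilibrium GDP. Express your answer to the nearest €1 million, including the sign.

+€922 million

MPC = 1 − MPS = 1 − 0.539 = 0.461.
Government-spending multiplier = 1/(1 − c + m) = 1/(1 − 0.461 + 0.27) = 1/0.809 ≈ 1.236.
ΔY = k × ΔG = (+€746 million) / 0.809 ≈ +€922 million.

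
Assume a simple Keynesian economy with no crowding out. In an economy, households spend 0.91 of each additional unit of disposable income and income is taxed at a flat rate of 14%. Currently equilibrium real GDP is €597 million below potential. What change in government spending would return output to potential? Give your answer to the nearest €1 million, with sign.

+€130 million

Spending multiplier = 1/(1 − c(1−t)) = 1/(1 − 0.91×0.86) = 1/0.2174 ≈ 4.6.
Need ΔY = +€597 million, so ΔG = ΔY/k = (+€597 million) × 0.2174 ≈ +€130 million.
The government should increase government spending by €130 million.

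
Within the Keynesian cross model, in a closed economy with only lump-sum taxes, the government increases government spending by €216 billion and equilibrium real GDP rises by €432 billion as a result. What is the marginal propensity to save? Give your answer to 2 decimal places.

Implied spending multiplier k = ΔY/ΔG = 432/216 = 2.
Since k = 1/(1 − MPC), MPC = 1 − 1/k = 1 − ΔG/ΔY = 1 − 216/432 = 0.50.
MPS = 1 − MPC = 0.50.

0.50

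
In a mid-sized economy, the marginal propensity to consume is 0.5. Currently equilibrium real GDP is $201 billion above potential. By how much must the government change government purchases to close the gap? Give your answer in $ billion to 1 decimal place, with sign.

−$100.5 billion

Spending multiplier = 1/(1 − MPC) = 1/(1 − 0.5) = 1/0.5 = 2.
Need ΔY = −$201 billion, so ΔG = ΔY/k = (−$201 billion) × 0.5 = −$100.5 billion.
The government should cut government purchases by $100.5 billion.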